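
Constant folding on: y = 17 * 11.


17 * 11 = 187 at compile time
Optimized: y = 187


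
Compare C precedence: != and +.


'+' is additive (level 9); '!=' is equality (level 6)
Higher level binds tighter
'+' has higher precedence than '!='


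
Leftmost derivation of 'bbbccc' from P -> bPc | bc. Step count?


Derivation: P => bPc => bbPcc => bbbccc
Steps: 3


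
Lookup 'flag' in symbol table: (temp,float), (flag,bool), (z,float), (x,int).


Lookup 'flag' → type bool


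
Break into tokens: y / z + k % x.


Scan left to right, longest-match per lexeme
Tokens: ID(y), OP(/), ID(z), OP(+), ID(k), OP(%), ID(x)


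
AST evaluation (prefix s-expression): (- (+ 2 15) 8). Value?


Evaluate inner: (+ 2 15) = 17
Evaluate root: (- 17 8) = 9
Result: 9


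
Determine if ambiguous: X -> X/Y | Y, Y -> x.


precedence layered via separate nonterminal Y: deterministic
Unambiguous


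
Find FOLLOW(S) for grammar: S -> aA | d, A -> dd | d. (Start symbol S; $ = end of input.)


$ ∈ FOLLOW(S). For each A -> αBβ: add FIRST(β)\{ε} to FOLLOW(B); if β nullable, add FOLLOW(A).
FOLLOW(S) = {$}


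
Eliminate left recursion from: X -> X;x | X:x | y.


Left-recursive alternatives: X;x, X:x; non-recursive: y
Introduce X': X -> yX', X' -> ;xX' | :xX' | ε


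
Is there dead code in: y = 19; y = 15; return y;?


first assignment to y is overwritten before any read
Dead: 'y = 19'


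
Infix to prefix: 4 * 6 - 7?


left-to-right (same/higher precedence on left): tree is (- (* 4 6) 7)
Prefix: - * 4 6 7


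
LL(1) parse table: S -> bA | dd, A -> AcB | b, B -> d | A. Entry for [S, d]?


For [S, d]: 'd' ∈ FIRST(dd)
Entry: S -> dd


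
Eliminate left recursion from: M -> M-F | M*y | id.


Left-recursive alternatives: M-F, M*y; non-recursive: id
Introduce M': M -> idM', M' -> -FM' | *yM' | ε


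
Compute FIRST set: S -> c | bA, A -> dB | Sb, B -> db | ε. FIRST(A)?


Per alternative of A: FIRST(dB) = {d}; FIRST(Sb) = {b, c}
FIRST(A) = {b, c, d}


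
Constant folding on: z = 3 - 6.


3 - 6 = -3 at compile time
Optimized: z = -3


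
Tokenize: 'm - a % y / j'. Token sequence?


Scan left to right, longest-match per lexeme
Tokens: ID(m), OP(-), ID(a), OP(%), ID(y), OP(/), ID(j)


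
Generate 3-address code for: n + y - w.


Break into single-operator statements:
t1 = n + y
t2 = t1 - w


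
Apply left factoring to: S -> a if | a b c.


Common prefix: 'a'
Factored: S -> a S', S' -> if | b c


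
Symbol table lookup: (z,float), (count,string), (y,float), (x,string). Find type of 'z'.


Lookup 'z' → type float


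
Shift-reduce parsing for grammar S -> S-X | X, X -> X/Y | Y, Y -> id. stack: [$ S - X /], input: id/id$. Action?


no handle; shift 'id'
Action: shift


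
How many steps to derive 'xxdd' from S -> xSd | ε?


Derivation: S => xSd => xxSdd => xxdd
Steps: 3


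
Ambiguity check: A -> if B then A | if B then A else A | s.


dangling else: 'if B then if B then s else s' parses two ways
Ambiguous


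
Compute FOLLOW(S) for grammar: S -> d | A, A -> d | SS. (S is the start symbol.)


$ ∈ FOLLOW(S). For each A -> αBβ: add FIRST(β)\{ε} to FOLLOW(B); if β nullable, add FOLLOW(A).
FOLLOW(S) = {$, d}


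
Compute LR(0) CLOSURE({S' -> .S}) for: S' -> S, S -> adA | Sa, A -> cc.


Start: S' -> .S
For each item with dot before a nonterminal B, add B -> .γ for every B-production
Closure: [S' -> .S, S -> .adA, S -> .Sa]


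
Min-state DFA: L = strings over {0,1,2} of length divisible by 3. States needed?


Track length mod 3: states 0..2, accept at 0
Minimal DFA: 3 states


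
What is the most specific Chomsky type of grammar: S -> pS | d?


Right-linear: every RHS is a terminal or a terminal followed by one nonterminal
Classification: Type 3 (Regular)


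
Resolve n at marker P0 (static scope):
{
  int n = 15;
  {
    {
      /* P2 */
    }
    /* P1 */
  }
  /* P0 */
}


n declared in the same block as P0
n = 15


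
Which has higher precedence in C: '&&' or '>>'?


'>>' is shift (level 8); '&&' is logical AND (level 2)
Higher level binds tighter
'>>' has higher precedence than '&&'


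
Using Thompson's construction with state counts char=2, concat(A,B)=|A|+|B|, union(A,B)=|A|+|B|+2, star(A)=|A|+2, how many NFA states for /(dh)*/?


Syntax tree has 2 char leaf(s), 0 union(s), 1 star(s)
chars contribute 2×2 = 4; each union adds +2; each star adds +2
Total: 4 + 0 + 2 = 6 states


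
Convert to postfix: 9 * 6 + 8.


Left to right (same or higher precedence on left)
Postfix: 9 6 * 8 +


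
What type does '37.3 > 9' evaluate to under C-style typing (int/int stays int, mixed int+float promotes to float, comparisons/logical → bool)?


Operand types: float > int
Rule: comparison yields bool
Result type: bool


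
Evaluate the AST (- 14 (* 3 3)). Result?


Evaluate inner: (* 3 3) = 9
Evaluate root: (- 14 9) = 5
Result: 5


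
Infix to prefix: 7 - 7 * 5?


'*' binds tighter: tree is (- 7 (* 7 5))
Prefix: - 7 * 7 5


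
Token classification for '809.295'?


Pattern: digits with a decimal point
Type: FLOAT_LITERAL


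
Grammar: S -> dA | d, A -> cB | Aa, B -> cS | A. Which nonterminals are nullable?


A nonterminal is nullable iff some alternative derives ε (directly, or every symbol in it is nullable)
Nullable: {}


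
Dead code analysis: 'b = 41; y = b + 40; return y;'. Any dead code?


b is read by y's definition; y is returned
No dead code


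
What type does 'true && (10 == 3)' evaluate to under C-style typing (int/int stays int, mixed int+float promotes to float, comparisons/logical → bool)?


Operand types: bool && bool
Rule: logical operators take bool operands and yield bool
Result type: bool


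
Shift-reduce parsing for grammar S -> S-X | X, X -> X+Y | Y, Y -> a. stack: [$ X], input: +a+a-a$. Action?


shift '+' to continue X -> X+Y
Action: shift


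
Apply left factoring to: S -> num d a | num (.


Common prefix: 'num'
Factored: S -> num S', S' -> d a | (


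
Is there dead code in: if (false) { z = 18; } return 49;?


condition is constant false, so the whole block is unreachable
Dead: 'if (false) { z = 18; }'


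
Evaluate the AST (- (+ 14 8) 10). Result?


Evaluate inner: (+ 14 8) = 22
Evaluate root: (- 22 10) = 12
Result: 12


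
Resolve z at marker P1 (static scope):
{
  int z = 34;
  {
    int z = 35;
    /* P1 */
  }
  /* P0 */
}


z declared in the same block as P1
z = 35


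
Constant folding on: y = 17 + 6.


17 + 6 = 23 at compile time
Optimized: y = 23


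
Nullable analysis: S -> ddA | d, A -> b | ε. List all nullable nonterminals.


A nonterminal is nullable iff some alternative derives ε (directly, or every symbol in it is nullable)
Nullable: {A}


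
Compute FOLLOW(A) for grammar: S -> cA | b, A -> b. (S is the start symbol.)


$ ∈ FOLLOW(S). For each A -> αBβ: add FIRST(β)\{ε} to FOLLOW(B); if β nullable, add FOLLOW(A).
FOLLOW(A) = {$}


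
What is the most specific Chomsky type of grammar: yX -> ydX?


LHS has context (more than one symbol) and |LHS| ≤ |RHS|
Classification: Type 1 (Context-Sensitive)


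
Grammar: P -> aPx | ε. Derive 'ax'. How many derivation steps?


Derivation: P => aPx => ax
Steps: 2


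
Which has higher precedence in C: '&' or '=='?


'==' is equality (level 6); '&' is bitwise AND (level 5)
Higher level binds tighter
'==' has higher precedence than '&'


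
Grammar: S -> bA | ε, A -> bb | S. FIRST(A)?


Per alternative of A: FIRST(bb) = {b}; FIRST(S) = {b, ε}
FIRST(A) = {b, ε}


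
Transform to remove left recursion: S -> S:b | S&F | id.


Left-recursive alternatives: S:b, S&F; non-recursive: id
Introduce S': S -> idS', S' -> :bS' | &FS' | ε


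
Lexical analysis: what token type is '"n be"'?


Pattern: double-quoted sequence
Type: STRING_LITERAL


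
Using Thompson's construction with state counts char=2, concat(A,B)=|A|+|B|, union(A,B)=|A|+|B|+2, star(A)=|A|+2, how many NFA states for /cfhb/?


Syntax tree has 4 char leaf(s), 0 union(s), 0 star(s)
chars contribute 4×2 = 8; each union adds +2; each star adds +2
Total: 8 + 0 + 0 = 8 states


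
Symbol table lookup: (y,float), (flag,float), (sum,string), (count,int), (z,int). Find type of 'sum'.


Lookup 'sum' → type string


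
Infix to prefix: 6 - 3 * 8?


'*' binds tighter: tree is (- 6 (* 3 8))
Prefix: - 6 * 3 8


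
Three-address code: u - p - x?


Break into single-operator statements:
t1 = u - p
t2 = t1 - x


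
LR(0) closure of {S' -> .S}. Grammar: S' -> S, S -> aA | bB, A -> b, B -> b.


Start: S' -> .S
For each item with dot before a nonterminal B, add B -> .γ for every B-production
Closure: [S' -> .S, S -> .aA, S -> .bB]


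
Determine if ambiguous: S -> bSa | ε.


balanced b^n…a^n: each string has a unique parse
Unambiguous


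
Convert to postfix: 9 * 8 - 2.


Left to right (same or higher precedence on left)
Postfix: 9 8 * 2 -


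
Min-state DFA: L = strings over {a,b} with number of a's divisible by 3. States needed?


Track (count of a) mod 3: states 0..2, accept at 0
Minimal DFA: 3 states


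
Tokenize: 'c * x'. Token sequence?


Scan left to right, longest-match per lexeme
Tokens: ID(c), OP(*), ID(x)


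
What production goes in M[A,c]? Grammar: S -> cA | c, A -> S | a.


For [A, c]: 'c' ∈ FIRST(S)
Entry: A -> S


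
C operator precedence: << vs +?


'+' is additive (level 9); '<<' is shift (level 8)
Higher level binds tighter
'+' has higher precedence than '<<'


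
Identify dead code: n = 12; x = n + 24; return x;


n is read by x's definition; x is returned
No dead code


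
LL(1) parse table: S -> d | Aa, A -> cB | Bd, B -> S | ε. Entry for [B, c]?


For [B, c]: 'c' ∈ FIRST(S)
Entry: B -> S


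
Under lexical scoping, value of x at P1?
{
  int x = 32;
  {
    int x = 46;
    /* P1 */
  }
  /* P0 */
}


x declared in the same block as P1
x = 46


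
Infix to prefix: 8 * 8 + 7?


left-to-right (same/higher precedence on left): tree is (+ (* 8 8) 7)
Prefix: + * 8 8 7


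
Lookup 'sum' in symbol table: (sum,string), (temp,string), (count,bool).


Lookup 'sum' → type string


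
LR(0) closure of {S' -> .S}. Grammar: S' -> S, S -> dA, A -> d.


Start: S' -> .S
For each item with dot before a nonterminal B, add B -> .γ for every B-production
Closure: [S' -> .S, S -> .dA]


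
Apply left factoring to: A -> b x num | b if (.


Common prefix: 'b'
Factored: A -> b A', A' -> x num | if (


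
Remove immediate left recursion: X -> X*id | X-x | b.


Left-recursive alternatives: X*id, X-x; non-recursive: b
Introduce X': X -> bX', X' -> *idX' | -xX' | ε


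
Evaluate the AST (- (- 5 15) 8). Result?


Evaluate inner: (- 5 15) = -10
Evaluate root: (- -10 8) = -18
Result: -18


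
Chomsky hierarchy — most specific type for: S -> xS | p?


Right-linear: every RHS is a terminal or a terminal followed by one nonterminal
Classification: Type 3 (Regular)


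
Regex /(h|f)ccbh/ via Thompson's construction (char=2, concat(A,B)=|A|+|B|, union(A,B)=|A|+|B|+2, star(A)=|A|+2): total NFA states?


Syntax tree has 6 char leaf(s), 1 union(s), 0 star(s)
chars contribute 6×2 = 12; each union adds +2; each star adds +2
Total: 12 + 2 + 0 = 14 states


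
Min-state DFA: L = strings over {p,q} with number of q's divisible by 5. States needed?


Track (count of q) mod 5: states 0..4, accept at 0
Minimal DFA: 5 states


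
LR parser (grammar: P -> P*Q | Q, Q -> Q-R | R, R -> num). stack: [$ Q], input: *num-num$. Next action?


lookahead ∉ {-} so Q won't extend; reduce P -> Q
Action: reduce (P -> Q)


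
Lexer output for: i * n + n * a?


Scan left to right, longest-match per lexeme
Tokens: ID(i), OP(*), ID(n), OP(+), ID(n), OP(*), ID(a)


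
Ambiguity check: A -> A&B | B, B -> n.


precedence layered via separate nonterminal B: deterministic
Unambiguous


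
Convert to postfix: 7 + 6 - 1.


Left to right (same or higher precedence on left)
Postfix: 7 6 + 1 -


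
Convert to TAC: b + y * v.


Break into single-operator statements:
t1 = y * v
t2 = b + t1


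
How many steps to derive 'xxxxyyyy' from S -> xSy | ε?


Derivation: S => xSy => xxSyy => xxxSyyy => xxxxSyyyy => xxxxyyyy
Steps: 5


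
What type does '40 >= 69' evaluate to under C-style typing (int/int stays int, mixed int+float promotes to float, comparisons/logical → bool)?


Operand types: int >= int
Rule: comparison yields bool
Result type: bool


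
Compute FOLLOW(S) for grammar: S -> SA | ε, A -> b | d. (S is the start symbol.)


$ ∈ FOLLOW(S). For each A -> αBβ: add FIRST(β)\{ε} to FOLLOW(B); if β nullable, add FOLLOW(A).
FOLLOW(S) = {$, b, d}


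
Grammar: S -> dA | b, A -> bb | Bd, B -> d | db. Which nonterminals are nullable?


A nonterminal is nullable iff some alternative derives ε (directly, or every symbol in it is nullable)
Nullable: {}


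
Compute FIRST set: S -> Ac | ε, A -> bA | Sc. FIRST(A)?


Per alternative of A: FIRST(bA) = {b}; FIRST(Sc) = {b, c}
FIRST(A) = {b, c}


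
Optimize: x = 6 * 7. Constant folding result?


6 * 7 = 42 at compile time
Optimized: x = 42


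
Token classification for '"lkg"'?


Pattern: double-quoted sequence
Type: STRING_LITERAL


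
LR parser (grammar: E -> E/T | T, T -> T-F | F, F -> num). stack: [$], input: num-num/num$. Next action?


no handle on stack; shift 'num'
Action: shift


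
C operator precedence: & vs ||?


'&' is bitwise AND (level 5); '||' is logical OR (level 1)
Higher level binds tighter
'&' has higher precedence than '||'


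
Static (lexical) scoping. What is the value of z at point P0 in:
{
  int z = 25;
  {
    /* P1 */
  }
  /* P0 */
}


z declared in the same block as P0
z = 25


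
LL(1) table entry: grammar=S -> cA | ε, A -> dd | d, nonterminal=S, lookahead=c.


For [S, c]: 'c' ∈ FIRST(cA)
Entry: S -> cA


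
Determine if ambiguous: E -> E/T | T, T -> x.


precedence layered via separate nonterminal T: deterministic
Unambiguous


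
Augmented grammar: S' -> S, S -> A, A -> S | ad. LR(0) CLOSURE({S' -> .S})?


Start: S' -> .S
For each item with dot before a nonterminal B, add B -> .γ for every B-production
Closure: [S' -> .S, S -> .A, A -> .S, A -> .ad]


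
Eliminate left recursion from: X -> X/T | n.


Left-recursive alternatives: X/T; non-recursive: n
Introduce X': X -> nX', X' -> /TX' | ε


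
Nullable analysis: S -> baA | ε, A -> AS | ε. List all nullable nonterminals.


A nonterminal is nullable iff some alternative derives ε (directly, or every symbol in it is nullable)
Nullable: {A, S}


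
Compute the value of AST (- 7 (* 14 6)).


Evaluate inner: (* 14 6) = 84
Evaluate root: (- 7 84) = -77
Result: -77


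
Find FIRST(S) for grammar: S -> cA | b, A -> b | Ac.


Per alternative of S: FIRST(cA) = {c}; FIRST(b) = {b}
FIRST(S) = {b, c}


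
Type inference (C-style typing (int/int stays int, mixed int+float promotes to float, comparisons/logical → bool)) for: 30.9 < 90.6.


Operand types: float < float
Rule: comparison yields bool
Result type: bool


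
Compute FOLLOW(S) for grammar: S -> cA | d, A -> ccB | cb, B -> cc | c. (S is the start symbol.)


$ ∈ FOLLOW(S). For each A -> αBβ: add FIRST(β)\{ε} to FOLLOW(B); if β nullable, add FOLLOW(A).
FOLLOW(S) = {$}


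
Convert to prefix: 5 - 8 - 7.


left-to-right (same/higher precedence on left): tree is (- (- 5 8) 7)
Prefix: - - 5 8 7


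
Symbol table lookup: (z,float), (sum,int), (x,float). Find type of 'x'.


Lookup 'x' → type float


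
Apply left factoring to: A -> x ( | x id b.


Common prefix: 'x'
Factored: A -> x A', A' -> ( | id b


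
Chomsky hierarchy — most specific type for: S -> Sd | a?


Left-linear: every RHS is a terminal or one nonterminal followed by a terminal
Classification: Type 3 (Regular)


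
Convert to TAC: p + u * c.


Break into single-operator statements:
t1 = u * c
t2 = p + t1


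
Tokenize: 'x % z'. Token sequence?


Scan left to right, longest-match per lexeme
Tokens: ID(x), OP(%), ID(z)


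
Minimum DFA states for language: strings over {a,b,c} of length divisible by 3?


Track length mod 3: states 0..2, accept at 0
Minimal DFA: 3 states


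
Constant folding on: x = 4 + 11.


4 + 11 = 15 at compile time
Optimized: x = 15


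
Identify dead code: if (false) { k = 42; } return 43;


condition is constant false, so the whole block is unreachable
Dead: 'if (false) { k = 42; }'


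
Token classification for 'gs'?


Pattern: letter/underscore followed by alphanumerics, not a keyword
Type: IDENTIFIER


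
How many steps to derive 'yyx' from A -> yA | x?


Derivation: A => yA => yyA => yyx
Steps: 3


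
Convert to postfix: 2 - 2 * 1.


* has higher precedence, evaluate 2*1 first
Postfix: 2 2 1 * -


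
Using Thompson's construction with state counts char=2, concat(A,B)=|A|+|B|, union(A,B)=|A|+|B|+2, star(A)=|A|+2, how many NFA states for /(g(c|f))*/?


Syntax tree has 3 char leaf(s), 1 union(s), 1 star(s)
chars contribute 3×2 = 6; each union adds +2; each star adds +2
Total: 6 + 2 + 2 = 10 states


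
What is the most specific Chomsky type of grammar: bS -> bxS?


LHS has context (more than one symbol) and |LHS| ≤ |RHS|
Classification: Type 1 (Context-Sensitive)


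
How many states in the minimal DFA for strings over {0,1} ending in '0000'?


Track the longest suffix of input matching a prefix of '0000': 5 classes (prefixes of length 0..4)
Minimal DFA: 5 states


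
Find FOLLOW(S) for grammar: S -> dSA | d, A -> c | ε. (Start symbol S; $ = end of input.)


$ ∈ FOLLOW(S). For each A -> αBβ: add FIRST(β)\{ε} to FOLLOW(B); if β nullable, add FOLLOW(A).
FOLLOW(S) = {$, c}


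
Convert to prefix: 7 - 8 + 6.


left-to-right (same/higher precedence on left): tree is (+ (- 7 8) 6)
Prefix: + - 7 8 6


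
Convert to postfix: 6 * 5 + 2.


Left to right (same or higher precedence on left)
Postfix: 6 5 * 2 +


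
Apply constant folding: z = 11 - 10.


11 - 10 = 1 at compile time
Optimized: z = 1


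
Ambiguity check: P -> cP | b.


right-linear, alternatives start with distinct terminals 'c' vs 'b': unique leftmost derivation
Unambiguous


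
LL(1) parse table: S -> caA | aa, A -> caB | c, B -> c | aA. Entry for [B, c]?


For [B, c]: 'c' ∈ FIRST(c)
Entry: B -> c


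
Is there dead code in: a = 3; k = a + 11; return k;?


a is read by k's definition; k is returned
No dead code


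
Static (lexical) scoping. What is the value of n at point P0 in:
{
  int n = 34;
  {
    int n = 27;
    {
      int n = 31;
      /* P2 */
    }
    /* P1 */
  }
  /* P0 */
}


n declared in the same block as P0
n = 34


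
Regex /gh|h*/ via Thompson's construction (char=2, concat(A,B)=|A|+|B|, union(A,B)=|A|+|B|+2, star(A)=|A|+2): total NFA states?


Syntax tree has 3 char leaf(s), 1 union(s), 1 star(s)
chars contribute 3×2 = 6; each union adds +2; each star adds +2
Total: 6 + 2 + 2 = 10 states


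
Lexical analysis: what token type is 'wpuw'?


Pattern: letter/underscore followed by alphanumerics, not a keyword
Type: IDENTIFIER


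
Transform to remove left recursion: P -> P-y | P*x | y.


Left-recursive alternatives: P-y, P*x; non-recursive: y
Introduce P': P -> yP', P' -> -yP' | *xP' | ε


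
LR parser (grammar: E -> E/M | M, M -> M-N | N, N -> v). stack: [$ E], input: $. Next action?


start symbol E on stack, input exhausted
Action: accept


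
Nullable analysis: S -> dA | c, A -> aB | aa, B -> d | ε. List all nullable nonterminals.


A nonterminal is nullable iff some alternative derives ε (directly, or every symbol in it is nullable)
Nullable: {B}


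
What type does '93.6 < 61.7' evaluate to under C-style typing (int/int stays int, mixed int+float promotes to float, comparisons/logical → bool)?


Operand types: float < float
Rule: comparison yields bool
Result type: bool


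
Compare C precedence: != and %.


'%' is multiplicative (level 10); '!=' is equality (level 6)
Higher level binds tighter
'%' has higher precedence than '!='


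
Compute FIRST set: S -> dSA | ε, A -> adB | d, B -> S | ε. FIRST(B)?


Per alternative of B: FIRST(S) = {d, ε}; FIRST(ε) = {ε}
FIRST(B) = {d, ε}


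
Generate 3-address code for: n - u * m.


Break into single-operator statements:
t1 = u * m
t2 = n - t1


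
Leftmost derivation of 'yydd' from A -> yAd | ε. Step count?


Derivation: A => yAd => yyAdd => yydd
Steps: 3


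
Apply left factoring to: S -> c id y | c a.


Common prefix: 'c'
Factored: S -> c S', S' -> id y | a


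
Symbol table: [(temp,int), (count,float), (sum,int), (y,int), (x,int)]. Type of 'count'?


Lookup 'count' → type float


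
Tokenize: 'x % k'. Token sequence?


Scan left to right, longest-match per lexeme
Tokens: ID(x), OP(%), ID(k)


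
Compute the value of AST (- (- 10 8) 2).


Evaluate inner: (- 10 8) = 2
Evaluate root: (- 2 2) = 0
Result: 0


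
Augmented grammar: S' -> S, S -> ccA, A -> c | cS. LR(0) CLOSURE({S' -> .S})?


Start: S' -> .S
For each item with dot before a nonterminal B, add B -> .γ for every B-production
Closure: [S' -> .S, S -> .ccA]


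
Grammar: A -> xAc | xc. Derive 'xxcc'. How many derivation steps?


Derivation: A => xAc => xxcc
Steps: 2


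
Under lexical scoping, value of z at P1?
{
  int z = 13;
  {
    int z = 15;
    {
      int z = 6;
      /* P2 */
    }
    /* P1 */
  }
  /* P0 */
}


z declared in the same block as P1
z = 15


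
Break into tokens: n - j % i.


Scan left to right, longest-match per lexeme
Tokens: ID(n), OP(-), ID(j), OP(%), ID(i)


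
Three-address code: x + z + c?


Break into single-operator statements:
t1 = x + z
t2 = t1 + c


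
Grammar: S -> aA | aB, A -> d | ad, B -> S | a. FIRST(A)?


Per alternative of A: FIRST(d) = {d}; FIRST(ad) = {a}
FIRST(A) = {a, d}


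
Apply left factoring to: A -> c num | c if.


Common prefix: 'c'
Factored: A -> c A', A' -> num | if


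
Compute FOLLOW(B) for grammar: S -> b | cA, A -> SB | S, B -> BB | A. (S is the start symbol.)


$ ∈ FOLLOW(S). For each A -> αBβ: add FIRST(β)\{ε} to FOLLOW(B); if β nullable, add FOLLOW(A).
FOLLOW(B) = {$, b, c}


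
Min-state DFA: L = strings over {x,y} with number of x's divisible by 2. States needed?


Track (count of x) mod 2: states 0..1, accept at 0
Minimal DFA: 2 states


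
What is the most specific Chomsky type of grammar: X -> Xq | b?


Left-linear: every RHS is a terminal or one nonterminal followed by a terminal
Classification: Type 3 (Regular)


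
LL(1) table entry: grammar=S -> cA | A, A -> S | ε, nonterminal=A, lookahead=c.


For [A, c]: 'c' ∈ FIRST(S)
Entry: A -> S


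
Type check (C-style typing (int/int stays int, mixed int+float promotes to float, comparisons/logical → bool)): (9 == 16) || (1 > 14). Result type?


Operand types: bool || bool
Rule: logical operators take bool operands and yield bool
Result type: bool


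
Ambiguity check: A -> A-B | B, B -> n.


precedence layered via separate nonterminal B: deterministic
Unambiguous


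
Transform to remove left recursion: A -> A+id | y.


Left-recursive alternatives: A+id; non-recursive: y
Introduce A': A -> yA', A' -> +idA' | ε


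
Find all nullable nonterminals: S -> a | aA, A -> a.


A nonterminal is nullable iff some alternative derives ε (directly, or every symbol in it is nullable)
Nullable: {}


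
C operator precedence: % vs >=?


'%' is multiplicative (level 10); '>=' is relational (level 7)
Higher level binds tighter
'%' has higher precedence than '>='


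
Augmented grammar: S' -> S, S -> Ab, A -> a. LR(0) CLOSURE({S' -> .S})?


Start: S' -> .S
For each item with dot before a nonterminal B, add B -> .γ for every B-production
Closure: [S' -> .S, S -> .Ab, A -> .a]


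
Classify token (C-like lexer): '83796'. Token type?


Pattern: digits only
Type: INTEGER_LITERAL


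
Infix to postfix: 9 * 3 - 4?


Left to right (same or higher precedence on left)
Postfix: 9 3 * 4 -


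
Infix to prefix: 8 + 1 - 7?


left-to-right (same/higher precedence on left): tree is (- (+ 8 1) 7)
Prefix: - + 8 1 7


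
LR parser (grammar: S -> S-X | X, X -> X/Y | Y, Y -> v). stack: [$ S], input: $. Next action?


start symbol S on stack, input exhausted
Action: accept


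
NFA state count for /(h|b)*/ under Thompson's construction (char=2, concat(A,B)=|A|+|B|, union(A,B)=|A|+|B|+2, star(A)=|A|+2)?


Syntax tree has 2 char leaf(s), 1 union(s), 1 star(s)
chars contribute 2×2 = 4; each union adds +2; each star adds +2
Total: 4 + 2 + 2 = 8 states


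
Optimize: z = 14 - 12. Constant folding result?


14 - 12 = 2 at compile time
Optimized: z = 2


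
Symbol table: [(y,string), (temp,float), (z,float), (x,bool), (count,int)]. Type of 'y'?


Lookup 'y' → type string


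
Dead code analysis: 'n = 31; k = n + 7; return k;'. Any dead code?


n is read by k's definition; k is returned
No dead code


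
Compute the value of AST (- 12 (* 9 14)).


Evaluate inner: (* 9 14) = 126
Evaluate root: (- 12 126) = -114
Result: -114


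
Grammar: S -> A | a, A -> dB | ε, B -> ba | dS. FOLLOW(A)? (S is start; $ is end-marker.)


$ ∈ FOLLOW(S). For each A -> αBβ: add FIRST(β)\{ε} to FOLLOW(B); if β nullable, add FOLLOW(A).
FOLLOW(A) = {$}


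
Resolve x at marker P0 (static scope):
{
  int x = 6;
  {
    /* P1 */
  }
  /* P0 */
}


x declared in the same block as P0
x = 6


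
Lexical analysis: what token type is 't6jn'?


Pattern: letter/underscore followed by alphanumerics, not a keyword
Type: IDENTIFIER


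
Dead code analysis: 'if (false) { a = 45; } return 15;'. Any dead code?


condition is constant false, so the whole block is unreachable
Dead: 'if (false) { a = 45; }'


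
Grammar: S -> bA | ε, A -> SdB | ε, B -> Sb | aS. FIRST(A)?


Per alternative of A: FIRST(SdB) = {b, d}; FIRST(ε) = {ε}
FIRST(A) = {b, d, ε}


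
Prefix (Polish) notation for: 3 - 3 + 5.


left-to-right (same/higher precedence on left): tree is (+ (- 3 3) 5)
Prefix: + - 3 3 5


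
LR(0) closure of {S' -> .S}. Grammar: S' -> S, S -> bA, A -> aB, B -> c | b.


Start: S' -> .S
For each item with dot before a nonterminal B, add B -> .γ for every B-production
Closure: [S' -> .S, S -> .bA]


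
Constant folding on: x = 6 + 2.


6 + 2 = 8 at compile time
Optimized: x = 8


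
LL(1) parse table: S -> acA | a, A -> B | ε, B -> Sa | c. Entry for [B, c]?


For [B, c]: 'c' ∈ FIRST(c)
Entry: B -> c


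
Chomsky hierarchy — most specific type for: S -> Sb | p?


Left-linear: every RHS is a terminal or one nonterminal followed by a terminal
Classification: Type 3 (Regular)


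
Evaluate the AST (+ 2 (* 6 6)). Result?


Evaluate inner: (* 6 6) = 36
Evaluate root: (+ 2 36) = 38
Result: 38


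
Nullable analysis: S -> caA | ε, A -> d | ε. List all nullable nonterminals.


A nonterminal is nullable iff some alternative derives ε (directly, or every symbol in it is nullable)
Nullable: {A, S}


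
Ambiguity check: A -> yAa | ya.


balanced y^n…a^n: each string has a unique parse
Unambiguous


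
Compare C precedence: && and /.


'/' is multiplicative (level 10); '&&' is logical AND (level 2)
Higher level binds tighter
'/' has higher precedence than '&&'


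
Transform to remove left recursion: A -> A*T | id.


Left-recursive alternatives: A*T; non-recursive: id
Introduce A': A -> idA', A' -> *TA' | ε


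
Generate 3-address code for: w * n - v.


Break into single-operator statements:
t1 = w * n
t2 = t1 - v


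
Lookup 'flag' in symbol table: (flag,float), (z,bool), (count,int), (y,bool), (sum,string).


Lookup 'flag' → type float


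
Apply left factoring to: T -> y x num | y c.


Common prefix: 'y'
Factored: T -> y T', T' -> x num | c


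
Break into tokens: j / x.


Scan left to right, longest-match per lexeme
Tokens: ID(j), OP(/), ID(x)


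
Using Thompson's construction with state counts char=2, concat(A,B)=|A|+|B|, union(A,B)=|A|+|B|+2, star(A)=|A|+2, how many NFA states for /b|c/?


Syntax tree has 2 char leaf(s), 1 union(s), 0 star(s)
chars contribute 2×2 = 4; each union adds +2; each star adds +2
Total: 4 + 2 + 0 = 6 states


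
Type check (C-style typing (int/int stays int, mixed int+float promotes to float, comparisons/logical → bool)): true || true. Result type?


Operand types: bool || bool
Rule: logical operators take bool operands and yield bool
Result type: bool


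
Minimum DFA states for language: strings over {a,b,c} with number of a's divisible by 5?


Track (count of a) mod 5: states 0..4, accept at 0
Minimal DFA: 5 states


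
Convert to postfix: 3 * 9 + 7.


Left to right (same or higher precedence on left)
Postfix: 3 9 * 7 +


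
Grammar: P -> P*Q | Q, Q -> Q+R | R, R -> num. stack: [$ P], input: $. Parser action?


start symbol P on stack, input exhausted
Action: accept


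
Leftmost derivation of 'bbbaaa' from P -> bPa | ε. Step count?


Derivation: P => bPa => bbPaa => bbbPaaa => bbbaaa
Steps: 4


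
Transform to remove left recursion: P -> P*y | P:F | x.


Left-recursive alternatives: P*y, P:F; non-recursive: x
Introduce P': P -> xP', P' -> *yP' | :FP' | ε


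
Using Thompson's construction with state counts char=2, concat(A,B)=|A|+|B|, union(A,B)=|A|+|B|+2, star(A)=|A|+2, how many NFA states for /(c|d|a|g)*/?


Syntax tree has 4 char leaf(s), 3 union(s), 1 star(s)
chars contribute 4×2 = 8; each union adds +2; each star adds +2
Total: 8 + 6 + 2 = 16 states


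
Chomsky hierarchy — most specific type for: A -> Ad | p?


Left-linear: every RHS is a terminal or one nonterminal followed by a terminal
Classification: Type 3 (Regular)


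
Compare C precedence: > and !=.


'>' is relational (level 7); '!=' is equality (level 6)
Higher level binds tighter
'>' has higher precedence than '!='


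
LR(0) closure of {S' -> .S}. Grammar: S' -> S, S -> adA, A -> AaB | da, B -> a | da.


Start: S' -> .S
For each item with dot before a nonterminal B, add B -> .γ for every B-production
Closure: [S' -> .S, S -> .adA]


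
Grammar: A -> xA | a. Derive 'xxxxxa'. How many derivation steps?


Derivation: A => xA => xxA => xxxA => xxxxA => xxxxxA => xxxxxa
Steps: 6


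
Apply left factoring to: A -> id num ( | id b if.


Common prefix: 'id'
Factored: A -> id A', A' -> num ( | b if


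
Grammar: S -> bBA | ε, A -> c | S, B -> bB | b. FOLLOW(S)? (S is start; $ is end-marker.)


$ ∈ FOLLOW(S). For each A -> αBβ: add FIRST(β)\{ε} to FOLLOW(B); if β nullable, add FOLLOW(A).
FOLLOW(S) = {$}


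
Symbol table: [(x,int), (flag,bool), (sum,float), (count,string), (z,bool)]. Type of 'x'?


Lookup 'x' → type int


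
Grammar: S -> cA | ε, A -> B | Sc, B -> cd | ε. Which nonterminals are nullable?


A nonterminal is nullable iff some alternative derives ε (directly, or every symbol in it is nullable)
Nullable: {A, B, S}


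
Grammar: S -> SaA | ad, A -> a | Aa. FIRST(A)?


Per alternative of A: FIRST(a) = {a}; FIRST(Aa) = {a}
FIRST(A) = {a}


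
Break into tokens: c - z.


Scan left to right, longest-match per lexeme
Tokens: ID(c), OP(-), ID(z)


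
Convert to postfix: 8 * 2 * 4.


Left to right (same or higher precedence on left)
Postfix: 8 2 * 4 *


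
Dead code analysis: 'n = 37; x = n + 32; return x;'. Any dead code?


n is read by x's definition; x is returned
No dead code


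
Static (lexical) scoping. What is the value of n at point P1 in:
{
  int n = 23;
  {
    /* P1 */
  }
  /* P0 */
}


P1's block does not declare n; resolves to the enclosing declaration at depth 0
n = 23


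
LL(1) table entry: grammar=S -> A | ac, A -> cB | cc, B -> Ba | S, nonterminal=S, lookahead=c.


For [S, c]: 'c' ∈ FIRST(A)
Entry: S -> A


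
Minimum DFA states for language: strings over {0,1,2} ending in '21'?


Track the longest suffix of input matching a prefix of '21': 3 classes (prefixes of length 0..2)
Minimal DFA: 3 states


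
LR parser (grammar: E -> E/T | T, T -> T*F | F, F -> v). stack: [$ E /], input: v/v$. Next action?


no handle ('E/' is not any RHS); shift 'v'
Action: shift


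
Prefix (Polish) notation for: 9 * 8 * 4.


left-to-right (same/higher precedence on left): tree is (* (* 9 8) 4)
Prefix: * * 9 8 4


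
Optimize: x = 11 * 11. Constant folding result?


11 * 11 = 121 at compile time
Optimized: x = 121


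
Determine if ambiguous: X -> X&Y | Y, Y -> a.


precedence layered via separate nonterminal Y: deterministic
Unambiguous


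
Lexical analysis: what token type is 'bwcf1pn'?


Pattern: letter/underscore followed by alphanumerics, not a keyword
Type: IDENTIFIER


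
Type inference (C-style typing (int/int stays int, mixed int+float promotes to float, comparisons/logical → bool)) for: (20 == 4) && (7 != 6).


Operand types: bool && bool
Rule: logical operators take bool operands and yield bool
Result type: bool


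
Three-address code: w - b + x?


Break into single-operator statements:
t1 = w - b
t2 = t1 + x


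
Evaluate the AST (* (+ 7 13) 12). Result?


Evaluate inner: (+ 7 13) = 20
Evaluate root: (* 20 12) = 240
Result: 240


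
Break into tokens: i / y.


Scan left to right, longest-match per lexeme
Tokens: ID(i), OP(/), ID(y)


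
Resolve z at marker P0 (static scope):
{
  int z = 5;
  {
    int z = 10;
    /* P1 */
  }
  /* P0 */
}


z declared in the same block as P0
z = 5


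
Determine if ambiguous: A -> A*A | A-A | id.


'id*id-id' has two parse trees (no precedence encoded between * and -)
Ambiguous


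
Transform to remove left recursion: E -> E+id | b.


Left-recursive alternatives: E+id; non-recursive: b
Introduce E': E -> bE', E' -> +idE' | ε


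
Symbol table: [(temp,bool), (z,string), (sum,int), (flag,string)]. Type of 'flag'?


Lookup 'flag' → type string


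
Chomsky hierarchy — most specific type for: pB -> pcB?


LHS has context (more than one symbol) and |LHS| ≤ |RHS|
Classification: Type 1 (Context-Sensitive)


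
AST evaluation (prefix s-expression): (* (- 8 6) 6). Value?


Evaluate inner: (- 8 6) = 2
Evaluate root: (* 2 6) = 12
Result: 12


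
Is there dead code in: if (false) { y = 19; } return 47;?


condition is constant false, so the whole block is unreachable
Dead: 'if (false) { y = 19; }'


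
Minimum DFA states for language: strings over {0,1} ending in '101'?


Track the longest suffix of input matching a prefix of '101': 4 classes (prefixes of length 0..3)
Minimal DFA: 4 states


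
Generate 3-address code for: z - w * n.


Break into single-operator statements:
t1 = w * n
t2 = z - t1


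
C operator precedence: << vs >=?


'<<' is shift (level 8); '>=' is relational (level 7)
Higher level binds tighter
'<<' has higher precedence than '>='


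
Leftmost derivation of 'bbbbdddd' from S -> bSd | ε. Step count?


Derivation: S => bSd => bbSdd => bbbSddd => bbbbSdddd => bbbbdddd
Steps: 5


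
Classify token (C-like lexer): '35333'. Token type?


Pattern: digits only
Type: INTEGER_LITERAL


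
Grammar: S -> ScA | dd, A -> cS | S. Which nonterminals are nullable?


A nonterminal is nullable iff some alternative derives ε (directly, or every symbol in it is nullable)
Nullable: {}


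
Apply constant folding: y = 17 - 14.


17 - 14 = 3 at compile time
Optimized: y = 3


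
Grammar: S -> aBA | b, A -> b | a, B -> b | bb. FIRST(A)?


Per alternative of A: FIRST(b) = {b}; FIRST(a) = {a}
FIRST(A) = {a, b}


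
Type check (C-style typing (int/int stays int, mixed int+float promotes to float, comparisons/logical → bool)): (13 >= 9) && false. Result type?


Operand types: bool && bool
Rule: logical operators take bool operands and yield bool
Result type: bool


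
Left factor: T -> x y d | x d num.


Common prefix: 'x'
Factored: T -> x T', T' -> y d | d num


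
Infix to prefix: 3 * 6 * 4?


left-to-right (same/higher precedence on left): tree is (* (* 3 6) 4)
Prefix: * * 3 6 4


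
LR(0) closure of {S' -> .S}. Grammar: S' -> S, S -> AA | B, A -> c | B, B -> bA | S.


Start: S' -> .S
For each item with dot before a nonterminal B, add B -> .γ for every B-production
Closure: [S' -> .S, S -> .AA, S -> .B, A -> .c, A -> .B, B -> .bA, B -> .S]


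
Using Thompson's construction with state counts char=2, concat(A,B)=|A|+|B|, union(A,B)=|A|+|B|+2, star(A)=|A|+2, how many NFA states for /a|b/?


Syntax tree has 2 char leaf(s), 1 union(s), 0 star(s)
chars contribute 2×2 = 4; each union adds +2; each star adds +2
Total: 4 + 2 + 0 = 6 states


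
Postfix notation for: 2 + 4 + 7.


Left to right (same or higher precedence on left)
Postfix: 2 4 + 7 +


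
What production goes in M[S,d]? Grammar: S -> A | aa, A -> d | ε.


For [S, d]: 'd' ∈ FIRST(A)
Entry: S -> A


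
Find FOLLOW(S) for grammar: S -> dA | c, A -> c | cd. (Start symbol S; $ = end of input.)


$ ∈ FOLLOW(S). For each A -> αBβ: add FIRST(β)\{ε} to FOLLOW(B); if β nullable, add FOLLOW(A).
FOLLOW(S) = {$}


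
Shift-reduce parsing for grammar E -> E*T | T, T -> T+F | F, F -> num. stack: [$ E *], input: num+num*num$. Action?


no handle ('E*' is not any RHS); shift 'num'
Action: shift


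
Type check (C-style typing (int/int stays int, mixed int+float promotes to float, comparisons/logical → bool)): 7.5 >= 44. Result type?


Operand types: float >= int
Rule: comparison yields bool
Result type: bool


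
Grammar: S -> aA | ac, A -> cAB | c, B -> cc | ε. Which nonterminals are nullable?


A nonterminal is nullable iff some alternative derives ε (directly, or every symbol in it is nullable)
Nullable: {B}


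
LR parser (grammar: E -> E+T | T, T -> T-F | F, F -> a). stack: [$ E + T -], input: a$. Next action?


no handle; shift 'a'
Action: shift


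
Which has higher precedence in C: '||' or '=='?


'==' is equality (level 6); '||' is logical OR (level 1)
Higher level binds tighter
'==' has higher precedence than '||'


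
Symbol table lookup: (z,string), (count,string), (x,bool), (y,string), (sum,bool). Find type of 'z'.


Lookup 'z' → type string


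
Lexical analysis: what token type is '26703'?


Pattern: digits only
Type: INTEGER_LITERAL


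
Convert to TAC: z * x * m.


Break into single-operator statements:
t1 = z * x
t2 = t1 * m


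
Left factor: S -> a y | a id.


Common prefix: 'a'
Factored: S -> a S', S' -> y | id


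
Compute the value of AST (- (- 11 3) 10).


Evaluate inner: (- 11 3) = 8
Evaluate root: (- 8 10) = -2
Result: -2


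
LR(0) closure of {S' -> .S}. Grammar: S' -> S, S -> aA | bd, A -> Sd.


Start: S' -> .S
For each item with dot before a nonterminal B, add B -> .γ for every B-production
Closure: [S' -> .S, S -> .aA, S -> .bd]


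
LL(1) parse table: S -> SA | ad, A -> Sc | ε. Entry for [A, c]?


For [A, c]: ε is nullable and 'c' ∈ FOLLOW(A)
Entry: A -> ε
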